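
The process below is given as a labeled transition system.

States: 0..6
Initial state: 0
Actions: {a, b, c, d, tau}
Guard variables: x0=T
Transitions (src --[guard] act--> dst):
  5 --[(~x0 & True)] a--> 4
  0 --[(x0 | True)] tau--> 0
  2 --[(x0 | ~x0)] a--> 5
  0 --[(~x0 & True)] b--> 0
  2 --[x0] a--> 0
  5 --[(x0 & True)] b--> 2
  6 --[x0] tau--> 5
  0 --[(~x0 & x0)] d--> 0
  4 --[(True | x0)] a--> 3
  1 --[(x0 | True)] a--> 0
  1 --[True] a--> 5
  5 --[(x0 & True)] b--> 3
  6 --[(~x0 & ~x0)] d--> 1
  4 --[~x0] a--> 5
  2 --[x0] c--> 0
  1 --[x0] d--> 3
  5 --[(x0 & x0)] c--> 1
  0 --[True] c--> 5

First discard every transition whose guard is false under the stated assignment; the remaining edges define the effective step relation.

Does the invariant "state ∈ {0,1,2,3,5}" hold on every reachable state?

Answer: INVARIANT HOLDS

Analysis:
Allowed set {0,1,2,3,5}
Reach set: {0,1,2,3,5}
  0: ✓
  1: ✓
  2: ✓
  3: ✓
  5: ✓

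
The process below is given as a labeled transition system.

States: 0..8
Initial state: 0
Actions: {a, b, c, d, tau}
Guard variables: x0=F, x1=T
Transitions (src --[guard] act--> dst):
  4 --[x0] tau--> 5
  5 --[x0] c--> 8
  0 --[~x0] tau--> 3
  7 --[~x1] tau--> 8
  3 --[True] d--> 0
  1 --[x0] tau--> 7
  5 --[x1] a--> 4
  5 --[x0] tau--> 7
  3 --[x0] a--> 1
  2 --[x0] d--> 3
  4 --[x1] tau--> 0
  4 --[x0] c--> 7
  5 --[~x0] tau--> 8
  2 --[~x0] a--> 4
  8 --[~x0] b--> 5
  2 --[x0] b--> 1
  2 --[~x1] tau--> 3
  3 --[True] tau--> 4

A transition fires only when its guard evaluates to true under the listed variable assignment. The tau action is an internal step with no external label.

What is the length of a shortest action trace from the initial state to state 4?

Answer: 2

Analysis:
Breadth-first toward 4:
  L0 = {0}
  L1 = {3}
  L2 = {4}
first hit 4 at d=2 via tau·tau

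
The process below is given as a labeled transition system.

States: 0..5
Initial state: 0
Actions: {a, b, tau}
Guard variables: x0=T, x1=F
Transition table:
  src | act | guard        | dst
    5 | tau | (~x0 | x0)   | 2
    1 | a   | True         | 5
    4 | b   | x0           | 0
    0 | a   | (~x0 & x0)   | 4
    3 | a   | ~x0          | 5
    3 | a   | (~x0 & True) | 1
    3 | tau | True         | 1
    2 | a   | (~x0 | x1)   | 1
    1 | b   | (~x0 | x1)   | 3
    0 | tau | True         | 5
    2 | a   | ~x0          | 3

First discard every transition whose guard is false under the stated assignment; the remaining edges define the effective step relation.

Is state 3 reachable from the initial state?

Answer: UNREACHABLE

Trace:
After dropping false guards: 5 live edges.
depth 0: {0}
depth 1: {5}  cumulative {0,5}
depth 2: {2}  cumulative {0,2,5}
R = {0,2,5}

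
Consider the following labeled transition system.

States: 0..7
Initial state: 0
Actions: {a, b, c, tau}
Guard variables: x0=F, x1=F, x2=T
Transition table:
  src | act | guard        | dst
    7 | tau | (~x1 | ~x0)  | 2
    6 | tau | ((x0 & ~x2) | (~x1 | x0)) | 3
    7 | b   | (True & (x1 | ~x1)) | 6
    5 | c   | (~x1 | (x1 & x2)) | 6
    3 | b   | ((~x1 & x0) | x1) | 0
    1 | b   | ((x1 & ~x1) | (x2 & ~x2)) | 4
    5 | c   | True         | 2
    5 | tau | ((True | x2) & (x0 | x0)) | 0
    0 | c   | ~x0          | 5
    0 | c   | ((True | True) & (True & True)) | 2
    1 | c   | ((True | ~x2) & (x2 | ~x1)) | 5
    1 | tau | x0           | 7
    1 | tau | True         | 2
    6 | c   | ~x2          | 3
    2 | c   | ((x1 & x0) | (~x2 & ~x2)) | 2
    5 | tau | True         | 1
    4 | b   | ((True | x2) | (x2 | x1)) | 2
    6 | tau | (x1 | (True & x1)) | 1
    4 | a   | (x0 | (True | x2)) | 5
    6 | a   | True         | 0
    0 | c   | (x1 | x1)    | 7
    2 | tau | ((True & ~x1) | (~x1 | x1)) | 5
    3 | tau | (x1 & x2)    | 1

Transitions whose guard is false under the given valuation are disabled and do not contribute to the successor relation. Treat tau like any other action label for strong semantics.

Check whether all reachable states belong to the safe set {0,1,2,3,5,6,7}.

Safe = {0,1,2,3,5,6,7}
R = {0,1,2,3,5,6}
  0: ok
  1: ok
  2: ok
  3: ok
  5: ok
  6: ok

Answer: INVARIANT HOLDS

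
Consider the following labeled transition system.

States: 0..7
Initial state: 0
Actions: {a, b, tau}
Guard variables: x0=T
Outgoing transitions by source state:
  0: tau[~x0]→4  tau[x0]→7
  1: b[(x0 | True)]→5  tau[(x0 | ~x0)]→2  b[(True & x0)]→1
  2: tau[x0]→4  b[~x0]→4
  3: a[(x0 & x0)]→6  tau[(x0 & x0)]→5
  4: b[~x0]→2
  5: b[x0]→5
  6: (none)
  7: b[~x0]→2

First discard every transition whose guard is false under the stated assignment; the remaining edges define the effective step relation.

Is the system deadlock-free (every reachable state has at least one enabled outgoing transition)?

Answer: DEADLOCK at state 7

Analysis:
Reachable = {0,7}
  0: tau→7  [deg 1]
  7: ∅  [STUCK]
witness 7: tau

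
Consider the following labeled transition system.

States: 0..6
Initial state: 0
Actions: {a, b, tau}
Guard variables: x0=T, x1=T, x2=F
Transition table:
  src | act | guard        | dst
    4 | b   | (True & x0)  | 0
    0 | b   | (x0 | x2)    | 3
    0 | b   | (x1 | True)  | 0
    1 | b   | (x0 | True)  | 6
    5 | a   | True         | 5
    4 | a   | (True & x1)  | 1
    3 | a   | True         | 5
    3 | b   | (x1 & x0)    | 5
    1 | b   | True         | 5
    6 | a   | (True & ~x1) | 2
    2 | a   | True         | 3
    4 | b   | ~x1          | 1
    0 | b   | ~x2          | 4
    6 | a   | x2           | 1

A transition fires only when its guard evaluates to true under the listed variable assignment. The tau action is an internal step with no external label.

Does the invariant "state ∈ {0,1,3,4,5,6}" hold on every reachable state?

Answer: INVARIANT HOLDS

Trace:
Safe = {0,1,3,4,5,6}
R = {0,1,3,4,5,6}
  0: ok
  1: ok
  3: ok
  4: ok
  5: ok
  6: ok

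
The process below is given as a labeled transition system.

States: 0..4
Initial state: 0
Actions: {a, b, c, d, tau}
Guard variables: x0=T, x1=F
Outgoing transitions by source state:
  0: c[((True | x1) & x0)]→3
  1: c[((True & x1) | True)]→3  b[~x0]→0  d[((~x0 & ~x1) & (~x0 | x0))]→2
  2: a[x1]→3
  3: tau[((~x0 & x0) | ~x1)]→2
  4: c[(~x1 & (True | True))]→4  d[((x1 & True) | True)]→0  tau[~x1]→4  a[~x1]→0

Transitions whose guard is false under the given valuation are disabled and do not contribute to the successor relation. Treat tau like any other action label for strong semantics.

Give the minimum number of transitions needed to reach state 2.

Answer: 2

Analysis:
BFS to 2:
  L0 = {0}
  L1 = {3}
  L2 = {2}
2 enters at depth 2; path c·tau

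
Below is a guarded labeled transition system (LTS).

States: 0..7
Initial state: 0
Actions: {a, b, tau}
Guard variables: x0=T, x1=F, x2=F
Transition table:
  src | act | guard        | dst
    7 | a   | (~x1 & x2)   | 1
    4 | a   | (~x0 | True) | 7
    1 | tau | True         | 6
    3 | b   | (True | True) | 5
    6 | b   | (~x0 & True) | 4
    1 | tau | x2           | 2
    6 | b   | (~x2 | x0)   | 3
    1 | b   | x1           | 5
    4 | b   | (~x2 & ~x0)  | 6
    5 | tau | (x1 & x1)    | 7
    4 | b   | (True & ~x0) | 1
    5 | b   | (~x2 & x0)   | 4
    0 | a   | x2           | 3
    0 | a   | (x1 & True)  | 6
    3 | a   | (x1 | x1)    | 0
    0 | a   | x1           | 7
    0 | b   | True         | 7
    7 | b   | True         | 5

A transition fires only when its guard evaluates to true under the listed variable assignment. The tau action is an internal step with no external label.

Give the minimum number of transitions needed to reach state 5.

Answer: 2

Working:
Breadth-first toward 5:
  Layer 0: {0}
  Layer 1: {7}
  Layer 2: {5}
5 enters at depth 2; path b·b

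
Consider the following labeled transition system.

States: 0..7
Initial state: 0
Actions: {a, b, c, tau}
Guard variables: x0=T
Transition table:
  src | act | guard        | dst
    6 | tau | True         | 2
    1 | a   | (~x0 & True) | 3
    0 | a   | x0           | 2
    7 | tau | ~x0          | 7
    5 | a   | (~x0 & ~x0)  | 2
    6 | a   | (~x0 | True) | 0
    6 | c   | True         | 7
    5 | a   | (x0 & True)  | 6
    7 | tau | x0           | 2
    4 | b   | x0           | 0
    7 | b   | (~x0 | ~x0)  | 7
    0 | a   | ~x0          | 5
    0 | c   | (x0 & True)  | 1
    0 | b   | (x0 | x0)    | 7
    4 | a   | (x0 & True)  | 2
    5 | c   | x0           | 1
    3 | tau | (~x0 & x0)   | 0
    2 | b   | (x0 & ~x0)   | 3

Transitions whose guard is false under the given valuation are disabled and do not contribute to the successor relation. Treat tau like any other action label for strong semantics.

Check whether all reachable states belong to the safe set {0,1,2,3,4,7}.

Inv-set: {0,1,2,3,4,7}
Reachable = {0,1,2,7}
  0: safe
  1: safe
  2: safe
  7: safe

Answer: INVARIANT HOLDS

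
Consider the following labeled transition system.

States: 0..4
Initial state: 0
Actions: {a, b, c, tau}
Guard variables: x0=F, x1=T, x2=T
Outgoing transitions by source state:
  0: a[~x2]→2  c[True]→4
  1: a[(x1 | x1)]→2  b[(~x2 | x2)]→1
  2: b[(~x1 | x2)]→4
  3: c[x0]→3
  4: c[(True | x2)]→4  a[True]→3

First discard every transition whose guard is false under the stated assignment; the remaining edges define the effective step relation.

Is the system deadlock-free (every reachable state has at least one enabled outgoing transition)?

Answer: DEADLOCK at state 3

Working:
R = {0,3,4}
  0: c→4  [1 exit(s)]
  3: ∅  [no exit]
  4: a→3  c→4  [2 exit(s)]
witness 3: c·a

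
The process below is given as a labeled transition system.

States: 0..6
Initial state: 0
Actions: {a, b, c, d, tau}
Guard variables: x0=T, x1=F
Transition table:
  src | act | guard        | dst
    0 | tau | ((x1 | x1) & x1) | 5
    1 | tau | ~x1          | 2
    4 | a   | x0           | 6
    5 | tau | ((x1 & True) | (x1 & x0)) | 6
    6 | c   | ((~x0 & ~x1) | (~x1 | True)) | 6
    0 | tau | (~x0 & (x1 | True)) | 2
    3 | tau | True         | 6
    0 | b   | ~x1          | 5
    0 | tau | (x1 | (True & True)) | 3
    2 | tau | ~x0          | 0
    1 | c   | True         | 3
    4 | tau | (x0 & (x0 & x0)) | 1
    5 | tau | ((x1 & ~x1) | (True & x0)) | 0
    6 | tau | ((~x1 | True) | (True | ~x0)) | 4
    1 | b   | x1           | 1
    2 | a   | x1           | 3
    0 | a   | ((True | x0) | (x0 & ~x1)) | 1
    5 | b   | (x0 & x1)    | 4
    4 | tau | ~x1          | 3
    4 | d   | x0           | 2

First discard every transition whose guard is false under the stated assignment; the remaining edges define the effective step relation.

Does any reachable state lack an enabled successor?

Answer: DEADLOCK at state 2

Working:
Reachable = {0,1,2,3,4,5,6}
  0: a→1  b→5  tau→3  [3 out]
  1: c→3  tau→2  [2 out]
  2: ∅  [STUCK]
  3: tau→6  [1 out]
  4: a→6  d→2  tau→1  tau→3  [4 out]
  5: tau→0  [1 out]
  6: c→6  tau→4  [2 out]
trace reaching 2: a·tau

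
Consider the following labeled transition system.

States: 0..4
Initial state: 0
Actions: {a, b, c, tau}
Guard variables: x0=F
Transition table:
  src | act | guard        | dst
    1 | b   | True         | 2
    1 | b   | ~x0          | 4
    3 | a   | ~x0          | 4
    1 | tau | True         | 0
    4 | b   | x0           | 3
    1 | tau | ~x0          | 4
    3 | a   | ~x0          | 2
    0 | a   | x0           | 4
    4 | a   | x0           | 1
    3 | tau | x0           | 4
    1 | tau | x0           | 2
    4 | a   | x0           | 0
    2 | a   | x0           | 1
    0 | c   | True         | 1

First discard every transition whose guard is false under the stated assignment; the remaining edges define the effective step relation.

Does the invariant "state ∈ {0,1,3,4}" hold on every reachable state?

Safe = {0,1,3,4}
Reachable = {0,1,2,4}
  0: ✓
  1: ✓
  2: ✗ unsafe
  4: ✓
reach 2 via c·b — violates

Answer: INVARIANT VIOLATED at state 2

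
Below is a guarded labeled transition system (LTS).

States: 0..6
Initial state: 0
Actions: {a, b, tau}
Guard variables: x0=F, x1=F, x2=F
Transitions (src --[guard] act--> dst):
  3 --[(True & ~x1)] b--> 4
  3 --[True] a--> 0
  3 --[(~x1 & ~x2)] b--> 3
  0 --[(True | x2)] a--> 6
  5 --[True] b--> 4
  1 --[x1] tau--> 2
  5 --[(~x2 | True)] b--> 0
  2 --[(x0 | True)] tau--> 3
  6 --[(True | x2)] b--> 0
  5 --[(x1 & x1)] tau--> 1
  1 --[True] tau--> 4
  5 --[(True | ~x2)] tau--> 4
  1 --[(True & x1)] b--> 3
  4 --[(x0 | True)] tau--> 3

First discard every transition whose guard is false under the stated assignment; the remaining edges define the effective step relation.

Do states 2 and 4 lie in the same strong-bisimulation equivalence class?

Answer: BISIMILAR

Trace:
Bisimulation quotient by refinement:
  round 0: {{0,1,2,3,4,5,6}}
  round 1: {{0},{1,2,4},{3},{5},{6}}
  round 2: {{0},{1},{2,4},{3},{5},{6}}
stable after 3 split(s): 6 block(s)
2∈{2,4}, 4∈{2,4}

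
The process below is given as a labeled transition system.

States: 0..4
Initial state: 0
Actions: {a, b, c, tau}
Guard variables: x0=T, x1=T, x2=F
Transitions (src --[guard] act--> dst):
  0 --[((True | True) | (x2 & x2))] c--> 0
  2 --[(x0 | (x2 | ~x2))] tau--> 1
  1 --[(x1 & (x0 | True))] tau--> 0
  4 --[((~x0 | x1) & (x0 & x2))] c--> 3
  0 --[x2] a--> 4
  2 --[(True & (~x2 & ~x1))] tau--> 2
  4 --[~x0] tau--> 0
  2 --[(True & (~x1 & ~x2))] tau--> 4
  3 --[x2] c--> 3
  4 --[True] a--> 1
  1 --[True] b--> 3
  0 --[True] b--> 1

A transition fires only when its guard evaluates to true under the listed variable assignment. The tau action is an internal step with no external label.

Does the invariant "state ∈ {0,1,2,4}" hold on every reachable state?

Allowed set {0,1,2,4}
R = {0,1,3}
  0: safe
  1: safe
  3: outside
counterexample path to 3: b·b

Answer: INVARIANT VIOLATED at state 3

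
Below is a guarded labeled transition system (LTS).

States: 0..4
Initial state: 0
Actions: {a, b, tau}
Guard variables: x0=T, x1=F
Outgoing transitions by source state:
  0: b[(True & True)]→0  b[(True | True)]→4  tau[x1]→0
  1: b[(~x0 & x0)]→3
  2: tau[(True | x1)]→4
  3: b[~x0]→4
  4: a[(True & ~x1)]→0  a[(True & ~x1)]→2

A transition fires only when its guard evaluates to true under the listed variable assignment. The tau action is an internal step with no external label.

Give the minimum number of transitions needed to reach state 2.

BFS to 2:
  Layer 0: {0}
  Layer 1: {4}
  Layer 2: {2}
2 enters at depth 2; path b·a

Answer: 2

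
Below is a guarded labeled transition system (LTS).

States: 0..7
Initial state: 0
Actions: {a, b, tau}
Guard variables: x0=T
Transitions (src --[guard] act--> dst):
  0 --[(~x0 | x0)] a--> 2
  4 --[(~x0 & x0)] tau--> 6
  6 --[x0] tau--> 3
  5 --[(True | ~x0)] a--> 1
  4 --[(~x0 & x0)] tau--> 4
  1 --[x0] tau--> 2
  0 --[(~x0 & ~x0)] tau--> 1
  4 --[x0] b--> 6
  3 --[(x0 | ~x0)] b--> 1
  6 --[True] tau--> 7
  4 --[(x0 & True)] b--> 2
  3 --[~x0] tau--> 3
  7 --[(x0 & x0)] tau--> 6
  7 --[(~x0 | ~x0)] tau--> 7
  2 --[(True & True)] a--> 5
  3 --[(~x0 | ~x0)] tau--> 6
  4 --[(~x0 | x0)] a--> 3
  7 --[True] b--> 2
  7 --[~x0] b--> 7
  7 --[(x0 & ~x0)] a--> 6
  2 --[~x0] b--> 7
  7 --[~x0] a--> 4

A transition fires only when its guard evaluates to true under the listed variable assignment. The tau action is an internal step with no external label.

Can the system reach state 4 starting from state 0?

After dropping false guards: 12 live edges.
Layer 0: {0}
Layer 1: {2}  cumulative {0,2}
Layer 2: {5}  cumulative {0,2,5}
Layer 3: {1}  cumulative {0,1,2,5}
R = {0,1,2,5}

Answer: UNREACHABLE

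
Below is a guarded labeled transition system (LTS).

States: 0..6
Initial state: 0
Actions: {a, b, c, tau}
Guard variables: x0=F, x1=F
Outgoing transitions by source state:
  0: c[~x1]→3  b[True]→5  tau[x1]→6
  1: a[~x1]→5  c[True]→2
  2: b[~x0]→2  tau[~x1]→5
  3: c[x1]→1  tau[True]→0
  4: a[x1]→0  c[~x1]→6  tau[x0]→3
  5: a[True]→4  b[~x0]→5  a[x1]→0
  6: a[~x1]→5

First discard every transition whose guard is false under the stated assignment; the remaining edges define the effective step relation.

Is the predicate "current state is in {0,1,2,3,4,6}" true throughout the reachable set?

Safe = {0,1,2,3,4,6}
Reachable = {0,3,4,5,6}
  0: ✓
  3: ✓
  4: ✓
  5: ✗ unsafe
  6: ✓
reach 5 via b — violates

Answer: INVARIANT VIOLATED at state 5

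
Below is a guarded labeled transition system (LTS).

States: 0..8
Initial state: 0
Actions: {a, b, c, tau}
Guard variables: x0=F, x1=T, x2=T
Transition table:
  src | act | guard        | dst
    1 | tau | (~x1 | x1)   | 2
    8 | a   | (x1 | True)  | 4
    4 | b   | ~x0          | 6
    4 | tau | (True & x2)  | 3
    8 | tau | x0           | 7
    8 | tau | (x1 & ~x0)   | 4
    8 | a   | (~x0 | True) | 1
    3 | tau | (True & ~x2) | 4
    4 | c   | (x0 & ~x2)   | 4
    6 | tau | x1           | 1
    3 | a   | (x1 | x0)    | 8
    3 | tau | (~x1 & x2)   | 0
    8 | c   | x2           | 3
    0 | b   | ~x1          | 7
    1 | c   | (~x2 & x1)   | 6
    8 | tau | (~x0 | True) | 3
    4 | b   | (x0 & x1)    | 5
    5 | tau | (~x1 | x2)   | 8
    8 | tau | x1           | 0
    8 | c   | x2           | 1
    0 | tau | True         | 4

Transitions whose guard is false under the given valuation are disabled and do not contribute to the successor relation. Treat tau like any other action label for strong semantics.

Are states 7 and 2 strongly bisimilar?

Compute ~ classes (split until stable):
  P[0] = {{0,1,2,3,4,5,6,7,8}}
  P[1] = {{0,1,5,6},{2,7},{3},{4},{8}}
  P[2] = {{0},{1},{2,7},{3},{4},{5},{6},{8}}
Fixed point at round 3; 8 class(es).
class of 7: {2,7}; class of 2: {2,7}

Answer: BISIMILAR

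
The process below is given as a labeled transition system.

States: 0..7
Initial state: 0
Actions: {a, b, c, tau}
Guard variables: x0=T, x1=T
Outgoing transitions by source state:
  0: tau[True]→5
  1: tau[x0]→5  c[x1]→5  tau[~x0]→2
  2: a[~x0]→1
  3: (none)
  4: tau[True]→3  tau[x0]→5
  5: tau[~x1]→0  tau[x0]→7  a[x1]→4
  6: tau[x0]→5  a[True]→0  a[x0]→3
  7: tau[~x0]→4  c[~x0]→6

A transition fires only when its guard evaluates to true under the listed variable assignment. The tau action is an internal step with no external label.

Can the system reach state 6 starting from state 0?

Answer: UNREACHABLE

Working:
Guard filter leaves 10 enabled edge(s).
depth 0: {0}
depth 1: {5}  total {0,5}
depth 2: {4,7}  total {0,4,5,7}
depth 3: {3}  total {0,3,4,5,7}
R = {0,3,4,5,7}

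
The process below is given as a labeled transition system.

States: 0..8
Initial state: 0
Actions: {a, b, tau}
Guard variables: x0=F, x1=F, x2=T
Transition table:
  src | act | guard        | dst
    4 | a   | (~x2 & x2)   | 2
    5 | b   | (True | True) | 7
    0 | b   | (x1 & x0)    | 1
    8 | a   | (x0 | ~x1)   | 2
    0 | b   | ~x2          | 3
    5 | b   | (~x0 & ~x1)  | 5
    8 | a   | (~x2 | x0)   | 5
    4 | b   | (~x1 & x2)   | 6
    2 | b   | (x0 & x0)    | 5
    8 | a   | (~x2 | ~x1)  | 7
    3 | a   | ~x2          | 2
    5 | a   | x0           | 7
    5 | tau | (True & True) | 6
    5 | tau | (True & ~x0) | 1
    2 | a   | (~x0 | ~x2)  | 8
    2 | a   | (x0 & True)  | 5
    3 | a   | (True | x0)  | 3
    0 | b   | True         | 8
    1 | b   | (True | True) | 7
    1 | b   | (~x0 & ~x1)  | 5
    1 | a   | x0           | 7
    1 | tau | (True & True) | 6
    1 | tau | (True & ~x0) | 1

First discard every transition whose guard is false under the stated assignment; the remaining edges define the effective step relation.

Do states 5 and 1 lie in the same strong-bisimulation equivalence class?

Compute ~ classes (split until stable):
  P[0] = {{0,1,2,3,4,5,6,7,8}}
  P[1] = {{0,4},{1,5},{2,3,8},{6,7}}
  P[2] = {{0},{1,5},{2,3},{4},{6,7},{8}}
  P[3] = {{0},{1,5},{2},{3},{4},{6,7},{8}}
stable after 4 split(s): 7 block(s)
[5]={1,5}  [1]={1,5}

Answer: BISIMILAR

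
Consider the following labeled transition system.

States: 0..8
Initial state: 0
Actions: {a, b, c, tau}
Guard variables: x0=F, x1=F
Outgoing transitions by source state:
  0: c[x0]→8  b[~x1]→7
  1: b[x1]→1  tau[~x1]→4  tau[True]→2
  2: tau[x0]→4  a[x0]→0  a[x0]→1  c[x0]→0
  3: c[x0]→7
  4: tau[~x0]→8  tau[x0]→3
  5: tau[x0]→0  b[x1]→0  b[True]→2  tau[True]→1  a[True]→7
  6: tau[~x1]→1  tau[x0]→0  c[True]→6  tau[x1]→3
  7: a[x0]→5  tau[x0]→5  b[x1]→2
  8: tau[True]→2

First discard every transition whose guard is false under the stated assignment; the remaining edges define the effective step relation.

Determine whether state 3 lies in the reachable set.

After dropping false guards: 10 live edges.
Layer 0: {0}
Layer 1: {7}  now seen {0,7}
Reach set: {0,7}

Answer: UNREACHABLE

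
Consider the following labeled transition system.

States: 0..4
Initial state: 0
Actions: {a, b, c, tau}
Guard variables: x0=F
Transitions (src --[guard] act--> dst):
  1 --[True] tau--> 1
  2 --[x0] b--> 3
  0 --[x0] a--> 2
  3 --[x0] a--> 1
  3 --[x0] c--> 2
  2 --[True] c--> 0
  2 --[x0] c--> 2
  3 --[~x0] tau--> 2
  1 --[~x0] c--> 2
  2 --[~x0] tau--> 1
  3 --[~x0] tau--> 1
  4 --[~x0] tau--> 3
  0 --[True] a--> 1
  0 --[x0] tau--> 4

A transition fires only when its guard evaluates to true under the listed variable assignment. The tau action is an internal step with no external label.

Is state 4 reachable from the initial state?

Answer: UNREACHABLE

Analysis:
8 transition(s) survive guard evaluation.
depth 0: {0}
depth 1: {1}  cumulative {0,1}
depth 2: {2}  cumulative {0,1,2}
Reach set: {0,1,2}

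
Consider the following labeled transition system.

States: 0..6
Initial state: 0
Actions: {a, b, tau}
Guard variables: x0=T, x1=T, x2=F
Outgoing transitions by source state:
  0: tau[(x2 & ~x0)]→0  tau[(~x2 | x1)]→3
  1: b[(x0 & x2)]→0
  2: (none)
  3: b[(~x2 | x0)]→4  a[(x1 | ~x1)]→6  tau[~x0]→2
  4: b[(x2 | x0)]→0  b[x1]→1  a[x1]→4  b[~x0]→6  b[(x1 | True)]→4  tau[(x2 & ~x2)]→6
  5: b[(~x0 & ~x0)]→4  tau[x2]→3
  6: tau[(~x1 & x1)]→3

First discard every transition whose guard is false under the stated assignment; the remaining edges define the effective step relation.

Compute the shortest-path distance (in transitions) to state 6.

BFS to 6:
  L0 = {0}
  L1 = {3}
  L2 = {4,6}
6 enters at depth 2; path tau·a

Answer: 2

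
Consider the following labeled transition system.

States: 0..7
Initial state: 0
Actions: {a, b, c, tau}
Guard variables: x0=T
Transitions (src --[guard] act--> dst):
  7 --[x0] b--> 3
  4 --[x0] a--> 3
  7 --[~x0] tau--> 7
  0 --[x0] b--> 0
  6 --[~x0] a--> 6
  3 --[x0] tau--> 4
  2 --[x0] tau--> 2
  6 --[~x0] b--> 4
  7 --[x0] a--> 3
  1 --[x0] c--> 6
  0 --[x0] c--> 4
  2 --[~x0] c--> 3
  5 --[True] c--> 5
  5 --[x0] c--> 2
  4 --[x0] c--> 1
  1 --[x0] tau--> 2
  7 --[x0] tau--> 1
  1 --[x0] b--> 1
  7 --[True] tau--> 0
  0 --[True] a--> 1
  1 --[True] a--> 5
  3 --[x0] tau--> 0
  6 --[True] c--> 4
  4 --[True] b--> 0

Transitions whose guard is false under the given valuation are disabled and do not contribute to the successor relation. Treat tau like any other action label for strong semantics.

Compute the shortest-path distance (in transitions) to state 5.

Answer: 2

Trace:
Layered search for 5:
  L0 = {0}
  L1 = {1,4}
  L2 = {2,3,5,6}
first hit 5 at d=2 via a·a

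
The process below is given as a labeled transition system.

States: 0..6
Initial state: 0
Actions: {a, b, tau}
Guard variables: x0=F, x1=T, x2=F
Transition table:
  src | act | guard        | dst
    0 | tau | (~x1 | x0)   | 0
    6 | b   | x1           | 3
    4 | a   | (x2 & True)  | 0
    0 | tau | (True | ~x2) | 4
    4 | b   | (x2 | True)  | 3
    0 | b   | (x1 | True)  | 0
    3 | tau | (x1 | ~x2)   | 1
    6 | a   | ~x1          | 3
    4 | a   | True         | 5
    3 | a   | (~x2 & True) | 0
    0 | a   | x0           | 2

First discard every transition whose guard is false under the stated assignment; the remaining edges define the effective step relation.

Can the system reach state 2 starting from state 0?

After dropping false guards: 7 live edges.
depth 0: {0}
depth 1: {4}  cumulative {0,4}
depth 2: {3,5}  cumulative {0,3,4,5}
depth 3: {1}  cumulative {0,1,3,4,5}
R = {0,1,3,4,5}

Answer: UNREACHABLE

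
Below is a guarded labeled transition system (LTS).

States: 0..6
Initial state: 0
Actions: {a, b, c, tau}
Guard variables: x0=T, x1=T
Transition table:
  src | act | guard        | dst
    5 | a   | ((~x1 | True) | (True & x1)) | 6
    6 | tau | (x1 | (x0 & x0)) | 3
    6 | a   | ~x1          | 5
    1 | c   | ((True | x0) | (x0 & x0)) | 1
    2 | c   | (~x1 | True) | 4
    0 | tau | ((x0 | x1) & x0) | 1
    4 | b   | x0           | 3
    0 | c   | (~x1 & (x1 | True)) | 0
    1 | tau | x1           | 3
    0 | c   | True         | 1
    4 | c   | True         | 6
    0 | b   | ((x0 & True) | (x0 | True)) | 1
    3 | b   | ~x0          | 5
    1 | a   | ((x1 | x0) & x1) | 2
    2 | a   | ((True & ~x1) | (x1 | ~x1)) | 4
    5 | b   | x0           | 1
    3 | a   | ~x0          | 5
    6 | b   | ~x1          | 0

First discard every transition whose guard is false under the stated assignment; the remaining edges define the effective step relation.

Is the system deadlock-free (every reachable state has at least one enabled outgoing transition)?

Answer: DEADLOCK at state 3

Analysis:
Reachable = {0,1,2,3,4,6}
  0: b→1  c→1  tau→1  [deg 3]
  1: a→2  c→1  tau→3  [deg 3]
  2: a→4  c→4  [deg 2]
  3: ∅  [no exit]
  4: b→3  c→6  [deg 2]
  6: tau→3  [deg 1]
trace reaching 3: tau·tau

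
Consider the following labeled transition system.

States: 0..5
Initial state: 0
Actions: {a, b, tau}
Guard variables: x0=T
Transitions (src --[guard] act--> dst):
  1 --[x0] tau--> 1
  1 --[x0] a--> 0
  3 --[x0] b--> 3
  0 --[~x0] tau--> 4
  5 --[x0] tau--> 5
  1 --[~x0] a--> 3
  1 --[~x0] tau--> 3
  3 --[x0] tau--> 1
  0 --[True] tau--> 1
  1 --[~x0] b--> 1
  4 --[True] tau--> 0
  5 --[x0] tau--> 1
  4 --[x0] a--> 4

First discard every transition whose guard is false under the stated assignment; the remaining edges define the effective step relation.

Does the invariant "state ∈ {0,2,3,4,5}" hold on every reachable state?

Inv-set: {0,2,3,4,5}
Reachable = {0,1}
  0: ✓
  1: ✗ unsafe
reach 1 via tau — violates

Answer: INVARIANT VIOLATED at state 1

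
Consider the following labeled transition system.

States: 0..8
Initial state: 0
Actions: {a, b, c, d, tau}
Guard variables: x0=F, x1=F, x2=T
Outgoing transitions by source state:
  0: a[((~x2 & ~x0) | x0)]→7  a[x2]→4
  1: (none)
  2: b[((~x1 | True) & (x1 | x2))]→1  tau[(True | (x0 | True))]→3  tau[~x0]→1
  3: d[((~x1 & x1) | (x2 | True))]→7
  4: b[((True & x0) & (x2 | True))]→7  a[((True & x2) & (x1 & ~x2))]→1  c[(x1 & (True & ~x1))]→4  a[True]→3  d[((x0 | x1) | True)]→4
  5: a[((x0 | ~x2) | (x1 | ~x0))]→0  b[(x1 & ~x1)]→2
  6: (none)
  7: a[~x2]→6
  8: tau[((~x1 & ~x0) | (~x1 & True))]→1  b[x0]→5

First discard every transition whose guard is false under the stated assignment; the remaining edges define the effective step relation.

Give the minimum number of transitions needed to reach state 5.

Answer: UNREACHABLE

Analysis:
BFS to 5:
  Layer 0: {0}
  Layer 1: {4}
  Layer 2: {3}
  Layer 3: {7}
5 never appears.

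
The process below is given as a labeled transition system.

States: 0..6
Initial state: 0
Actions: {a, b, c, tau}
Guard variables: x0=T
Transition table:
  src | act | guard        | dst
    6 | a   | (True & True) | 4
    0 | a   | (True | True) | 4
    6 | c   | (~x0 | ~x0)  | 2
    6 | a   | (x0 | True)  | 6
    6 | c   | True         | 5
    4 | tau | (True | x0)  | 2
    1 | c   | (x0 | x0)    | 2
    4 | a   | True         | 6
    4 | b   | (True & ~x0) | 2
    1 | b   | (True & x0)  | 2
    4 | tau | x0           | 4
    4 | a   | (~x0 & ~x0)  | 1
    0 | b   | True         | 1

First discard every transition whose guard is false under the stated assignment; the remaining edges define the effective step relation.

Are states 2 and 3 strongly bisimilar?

Answer: BISIMILAR

Analysis:
Bisimulation quotient by refinement:
  round 0: {{0,1,2,3,4,5,6}}
  round 1: {{0},{1},{2,3,5},{4},{6}}
stable after 2 split(s): 5 block(s)
class of 2: {2,3,5}; class of 3: {2,3,5}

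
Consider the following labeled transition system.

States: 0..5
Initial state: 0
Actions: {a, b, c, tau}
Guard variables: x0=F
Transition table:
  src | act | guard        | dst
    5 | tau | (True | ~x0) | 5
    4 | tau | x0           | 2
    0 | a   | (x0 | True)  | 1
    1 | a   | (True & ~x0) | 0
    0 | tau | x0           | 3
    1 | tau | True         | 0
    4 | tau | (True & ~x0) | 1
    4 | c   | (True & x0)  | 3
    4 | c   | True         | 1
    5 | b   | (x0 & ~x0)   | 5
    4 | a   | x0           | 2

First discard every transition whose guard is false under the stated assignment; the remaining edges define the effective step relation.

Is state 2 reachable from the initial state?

Answer: UNREACHABLE

Trace:
After dropping false guards: 6 live edges.
depth 0: {0}
depth 1: {1}  cumulative {0,1}
Reachable = {0,1}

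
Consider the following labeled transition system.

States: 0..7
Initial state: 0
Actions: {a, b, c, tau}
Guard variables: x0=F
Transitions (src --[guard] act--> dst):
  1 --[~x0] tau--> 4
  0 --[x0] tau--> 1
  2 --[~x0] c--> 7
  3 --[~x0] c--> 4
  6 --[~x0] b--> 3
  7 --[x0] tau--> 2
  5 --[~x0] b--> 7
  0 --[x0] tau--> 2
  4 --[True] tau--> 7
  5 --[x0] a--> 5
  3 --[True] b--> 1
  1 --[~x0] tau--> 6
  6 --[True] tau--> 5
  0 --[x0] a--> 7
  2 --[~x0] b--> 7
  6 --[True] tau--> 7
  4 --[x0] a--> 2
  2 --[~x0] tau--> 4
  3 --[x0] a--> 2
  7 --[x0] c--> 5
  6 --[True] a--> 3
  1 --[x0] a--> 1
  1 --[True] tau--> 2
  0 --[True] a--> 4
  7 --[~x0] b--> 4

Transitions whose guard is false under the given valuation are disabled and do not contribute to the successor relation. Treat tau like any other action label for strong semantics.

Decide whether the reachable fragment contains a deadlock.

Reach set: {0,4,7}
  0: a→4  [1 out]
  4: tau→7  [1 out]
  7: b→4  [1 out]

Answer: DEADLOCK-FREE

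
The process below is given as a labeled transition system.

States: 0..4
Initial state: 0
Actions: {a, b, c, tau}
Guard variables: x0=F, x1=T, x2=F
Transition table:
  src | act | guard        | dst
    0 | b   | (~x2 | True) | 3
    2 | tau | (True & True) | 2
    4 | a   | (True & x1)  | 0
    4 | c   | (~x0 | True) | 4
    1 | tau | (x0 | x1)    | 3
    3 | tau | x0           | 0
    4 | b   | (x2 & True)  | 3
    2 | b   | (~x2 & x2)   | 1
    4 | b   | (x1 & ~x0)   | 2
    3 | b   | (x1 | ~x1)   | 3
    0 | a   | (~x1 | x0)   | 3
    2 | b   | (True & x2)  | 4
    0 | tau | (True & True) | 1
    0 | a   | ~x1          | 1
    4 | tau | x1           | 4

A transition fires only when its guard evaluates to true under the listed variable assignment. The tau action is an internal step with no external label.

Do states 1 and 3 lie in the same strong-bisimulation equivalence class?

Answer: NOT BISIMILAR

Working:
Refine partition for ~:
  π0 = {{0,1,2,3,4}}
  π1 = {{0},{1,2},{3},{4}}
  π2 = {{0},{1},{2},{3},{4}}
stable after 3 split(s): 5 block(s)
class of 1: {1}; class of 3: {3}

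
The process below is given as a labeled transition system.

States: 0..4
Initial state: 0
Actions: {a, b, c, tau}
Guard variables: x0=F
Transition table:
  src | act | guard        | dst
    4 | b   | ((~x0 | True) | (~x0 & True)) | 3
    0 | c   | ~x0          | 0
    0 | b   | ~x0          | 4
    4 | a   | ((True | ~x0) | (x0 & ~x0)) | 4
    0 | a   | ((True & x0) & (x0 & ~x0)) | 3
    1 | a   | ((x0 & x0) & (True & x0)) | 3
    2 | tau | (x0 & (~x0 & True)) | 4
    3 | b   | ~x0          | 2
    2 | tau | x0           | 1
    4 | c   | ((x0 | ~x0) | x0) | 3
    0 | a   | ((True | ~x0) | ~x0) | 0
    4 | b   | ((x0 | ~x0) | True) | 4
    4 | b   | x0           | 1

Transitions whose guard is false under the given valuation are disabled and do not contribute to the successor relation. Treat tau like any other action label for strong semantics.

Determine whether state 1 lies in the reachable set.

Answer: UNREACHABLE

Analysis:
After dropping false guards: 8 live edges.
Layer 0: {0}
Layer 1: {4}  cumulative {0,4}
Layer 2: {3}  cumulative {0,3,4}
Layer 3: {2}  cumulative {0,2,3,4}
Reach set: {0,2,3,4}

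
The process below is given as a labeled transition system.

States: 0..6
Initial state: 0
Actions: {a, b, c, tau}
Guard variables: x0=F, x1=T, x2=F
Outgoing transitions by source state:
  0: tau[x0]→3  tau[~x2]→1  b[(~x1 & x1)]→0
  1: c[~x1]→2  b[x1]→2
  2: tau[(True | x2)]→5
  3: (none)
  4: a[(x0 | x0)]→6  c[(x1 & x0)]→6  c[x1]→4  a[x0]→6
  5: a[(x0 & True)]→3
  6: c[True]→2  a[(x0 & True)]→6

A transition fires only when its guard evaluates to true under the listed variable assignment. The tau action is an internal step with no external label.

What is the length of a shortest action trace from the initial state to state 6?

Answer: UNREACHABLE

Trace:
Breadth-first toward 6:
  depth 0: {0}
  depth 1: {1}
  depth 2: {2}
  depth 3: {5}
6 never appears.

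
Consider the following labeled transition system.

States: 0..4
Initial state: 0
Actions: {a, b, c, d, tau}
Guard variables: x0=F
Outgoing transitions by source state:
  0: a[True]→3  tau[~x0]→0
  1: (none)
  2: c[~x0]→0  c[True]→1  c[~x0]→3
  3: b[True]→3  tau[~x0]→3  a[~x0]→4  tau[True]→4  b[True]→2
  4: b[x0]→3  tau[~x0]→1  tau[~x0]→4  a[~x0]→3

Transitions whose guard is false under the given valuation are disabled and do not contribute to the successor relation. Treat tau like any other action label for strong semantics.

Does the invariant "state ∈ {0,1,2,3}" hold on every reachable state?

Answer: INVARIANT VIOLATED at state 4

Trace:
Inv-set: {0,1,2,3}
Reach set: {0,1,2,3,4}
  0: safe
  1: safe
  2: safe
  3: safe
  4: VIOLATES
witness against invariant: a·tau → 4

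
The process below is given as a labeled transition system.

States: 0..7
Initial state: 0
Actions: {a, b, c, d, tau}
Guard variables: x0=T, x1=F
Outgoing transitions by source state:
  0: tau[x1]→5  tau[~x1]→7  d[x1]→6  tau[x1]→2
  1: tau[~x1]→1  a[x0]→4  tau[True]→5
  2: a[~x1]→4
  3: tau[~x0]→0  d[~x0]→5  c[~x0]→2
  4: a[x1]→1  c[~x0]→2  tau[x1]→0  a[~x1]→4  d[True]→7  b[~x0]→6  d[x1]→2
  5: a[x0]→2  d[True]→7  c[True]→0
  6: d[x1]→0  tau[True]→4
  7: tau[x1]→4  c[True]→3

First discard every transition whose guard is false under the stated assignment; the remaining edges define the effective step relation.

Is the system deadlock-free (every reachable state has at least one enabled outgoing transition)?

Answer: DEADLOCK at state 3

Analysis:
Reach set: {0,3,7}
  0: tau→7  [1 out]
  3: ∅  [no exit]
  7: c→3  [1 out]
witness 3: tau·c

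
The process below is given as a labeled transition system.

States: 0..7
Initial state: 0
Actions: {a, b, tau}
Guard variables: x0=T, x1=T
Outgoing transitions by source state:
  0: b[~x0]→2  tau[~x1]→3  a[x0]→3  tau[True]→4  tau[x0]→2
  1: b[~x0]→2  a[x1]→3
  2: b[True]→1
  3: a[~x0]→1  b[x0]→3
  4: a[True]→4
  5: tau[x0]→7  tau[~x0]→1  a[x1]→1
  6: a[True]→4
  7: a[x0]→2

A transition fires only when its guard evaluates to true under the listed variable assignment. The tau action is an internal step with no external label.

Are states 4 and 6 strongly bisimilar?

Answer: BISIMILAR

Trace:
Bisimulation quotient by refinement:
  π0 = {{0,1,2,3,4,5,6,7}}
  π1 = {{0,5},{1,4,6,7},{2,3}}
  π2 = {{0},{1,7},{2},{3},{4,6},{5}}
  π3 = {{0},{1},{2},{3},{4,6},{5},{7}}
stable after 4 split(s): 7 block(s)
class of 4: {4,6}; class of 6: {4,6}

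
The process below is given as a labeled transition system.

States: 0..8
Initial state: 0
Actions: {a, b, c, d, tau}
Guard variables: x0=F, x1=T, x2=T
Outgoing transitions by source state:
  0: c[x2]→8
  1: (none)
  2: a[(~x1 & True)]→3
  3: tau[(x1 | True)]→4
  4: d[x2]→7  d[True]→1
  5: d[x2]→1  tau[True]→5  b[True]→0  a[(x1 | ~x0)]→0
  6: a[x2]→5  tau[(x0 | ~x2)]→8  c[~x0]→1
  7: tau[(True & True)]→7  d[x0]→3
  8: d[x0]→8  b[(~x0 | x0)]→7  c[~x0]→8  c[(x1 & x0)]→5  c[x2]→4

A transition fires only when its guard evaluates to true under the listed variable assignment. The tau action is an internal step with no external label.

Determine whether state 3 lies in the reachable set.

Answer: UNREACHABLE

Analysis:
After dropping false guards: 14 live edges.
L0 = {0}
L1 = {8}  now seen {0,8}
L2 = {4,7}  now seen {0,4,7,8}
L3 = {1}  now seen {0,1,4,7,8}
R = {0,1,4,7,8}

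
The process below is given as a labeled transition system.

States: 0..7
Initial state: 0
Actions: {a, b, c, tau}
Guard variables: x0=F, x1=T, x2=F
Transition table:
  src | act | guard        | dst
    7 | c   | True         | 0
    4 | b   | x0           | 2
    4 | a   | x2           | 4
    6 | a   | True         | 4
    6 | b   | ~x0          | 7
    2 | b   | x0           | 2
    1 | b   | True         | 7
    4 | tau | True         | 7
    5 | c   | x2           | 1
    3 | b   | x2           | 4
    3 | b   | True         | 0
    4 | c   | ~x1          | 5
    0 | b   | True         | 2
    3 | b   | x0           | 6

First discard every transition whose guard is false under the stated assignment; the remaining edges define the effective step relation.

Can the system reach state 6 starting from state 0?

Guard filter leaves 7 enabled edge(s).
depth 0: {0}
depth 1: {2}  total {0,2}
R = {0,2}

Answer: UNREACHABLE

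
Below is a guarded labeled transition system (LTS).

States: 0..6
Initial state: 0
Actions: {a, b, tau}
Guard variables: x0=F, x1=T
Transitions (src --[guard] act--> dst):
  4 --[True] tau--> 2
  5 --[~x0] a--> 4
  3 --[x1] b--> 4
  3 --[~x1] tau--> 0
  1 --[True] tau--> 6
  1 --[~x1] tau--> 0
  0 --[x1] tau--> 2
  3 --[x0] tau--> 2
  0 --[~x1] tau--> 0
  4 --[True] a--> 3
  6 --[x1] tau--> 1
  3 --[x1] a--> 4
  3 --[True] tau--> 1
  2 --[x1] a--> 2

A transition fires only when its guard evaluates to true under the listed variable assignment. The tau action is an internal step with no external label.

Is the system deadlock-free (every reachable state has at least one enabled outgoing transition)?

Answer: DEADLOCK-FREE

Analysis:
Reach set: {0,2}
  0: tau→2  [deg 1]
  2: a→2  [deg 1]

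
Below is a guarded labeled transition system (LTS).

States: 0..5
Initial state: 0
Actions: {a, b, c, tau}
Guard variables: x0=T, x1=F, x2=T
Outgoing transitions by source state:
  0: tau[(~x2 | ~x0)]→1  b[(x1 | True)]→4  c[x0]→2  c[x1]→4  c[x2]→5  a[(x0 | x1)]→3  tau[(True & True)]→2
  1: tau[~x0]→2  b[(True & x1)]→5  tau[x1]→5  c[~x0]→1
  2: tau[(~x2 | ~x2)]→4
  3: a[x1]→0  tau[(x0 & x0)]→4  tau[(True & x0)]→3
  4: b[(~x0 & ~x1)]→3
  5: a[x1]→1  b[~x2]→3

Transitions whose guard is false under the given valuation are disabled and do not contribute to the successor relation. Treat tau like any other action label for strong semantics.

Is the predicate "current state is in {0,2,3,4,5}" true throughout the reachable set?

Inv-set: {0,2,3,4,5}
Reachable = {0,2,3,4,5}
  0: ok
  2: ok
  3: ok
  4: ok
  5: ok

Answer: INVARIANT HOLDS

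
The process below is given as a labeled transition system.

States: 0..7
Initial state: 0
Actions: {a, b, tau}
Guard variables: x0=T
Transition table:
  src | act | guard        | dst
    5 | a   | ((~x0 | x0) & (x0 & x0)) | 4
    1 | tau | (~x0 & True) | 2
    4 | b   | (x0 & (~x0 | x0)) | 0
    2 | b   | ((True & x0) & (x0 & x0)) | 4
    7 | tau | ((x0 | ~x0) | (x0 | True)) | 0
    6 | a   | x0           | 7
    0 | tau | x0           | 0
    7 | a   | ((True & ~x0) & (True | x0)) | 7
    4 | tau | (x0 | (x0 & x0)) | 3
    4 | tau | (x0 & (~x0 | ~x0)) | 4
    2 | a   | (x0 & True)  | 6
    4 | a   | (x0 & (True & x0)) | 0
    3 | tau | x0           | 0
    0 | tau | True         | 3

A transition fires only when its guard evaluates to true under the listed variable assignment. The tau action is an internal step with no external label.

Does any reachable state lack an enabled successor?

Answer: DEADLOCK-FREE

Working:
R = {0,3}
  0: tau→0  tau→3  [deg 2]
  3: tau→0  [deg 1]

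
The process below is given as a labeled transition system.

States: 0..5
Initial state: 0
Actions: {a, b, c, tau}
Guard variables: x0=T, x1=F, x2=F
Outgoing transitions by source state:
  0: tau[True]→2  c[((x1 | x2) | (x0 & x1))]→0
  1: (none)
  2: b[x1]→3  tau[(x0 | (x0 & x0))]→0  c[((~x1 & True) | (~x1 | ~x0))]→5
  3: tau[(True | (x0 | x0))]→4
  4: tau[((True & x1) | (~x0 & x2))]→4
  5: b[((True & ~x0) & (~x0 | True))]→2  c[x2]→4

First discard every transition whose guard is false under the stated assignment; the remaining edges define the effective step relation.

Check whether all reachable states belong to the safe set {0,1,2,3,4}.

Answer: INVARIANT VIOLATED at state 5

Trace:
Safe = {0,1,2,3,4}
Reach set: {0,2,5}
  0: ✓
  2: ✓
  5: VIOLATES
reach 5 via tau·c — violates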